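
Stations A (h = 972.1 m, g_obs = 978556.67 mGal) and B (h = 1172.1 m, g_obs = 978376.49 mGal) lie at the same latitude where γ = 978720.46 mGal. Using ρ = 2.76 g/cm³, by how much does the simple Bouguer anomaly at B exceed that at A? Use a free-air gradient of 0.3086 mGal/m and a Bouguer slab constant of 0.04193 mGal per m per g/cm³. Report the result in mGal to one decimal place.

Δg_SB(A) = 978556.67 − 978720.46 + 0.3086×972.1 − 0.04193×2.76×972.1 = 23.70 mGal
Δg_SB(B) = 978376.49 − 978720.46 + 0.3086×1172.1 − 0.04193×2.76×1172.1 = -117.90 mGal
Difference = -117.90 − (23.70) = -141.60 mGal

-141.6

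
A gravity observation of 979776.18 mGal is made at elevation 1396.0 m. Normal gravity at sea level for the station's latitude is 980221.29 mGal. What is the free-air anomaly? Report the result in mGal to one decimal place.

Free-air correction = 0.3086 × 1396.0 = 430.81 mGal
Free-air anomaly = 979776.18 − 980221.29 + (430.81) = -14.30 mGal

-14.3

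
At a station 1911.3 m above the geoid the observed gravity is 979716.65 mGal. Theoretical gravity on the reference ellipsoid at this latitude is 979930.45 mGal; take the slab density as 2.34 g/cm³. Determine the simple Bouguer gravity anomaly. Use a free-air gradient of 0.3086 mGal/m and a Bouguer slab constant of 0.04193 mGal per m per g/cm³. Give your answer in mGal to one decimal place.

Free-air correction = 0.3086 × 1911.3 = 589.83 mGal
Free-air anomaly = 979716.65 − 979930.45 + (589.83) = 376.03 mGal
Bouguer slab correction = 0.04193 × 2.34 × 1911.3 = 187.53 mGal
Simple Bouguer anomaly = 376.03 − (187.53) = 188.50 mGal

188.5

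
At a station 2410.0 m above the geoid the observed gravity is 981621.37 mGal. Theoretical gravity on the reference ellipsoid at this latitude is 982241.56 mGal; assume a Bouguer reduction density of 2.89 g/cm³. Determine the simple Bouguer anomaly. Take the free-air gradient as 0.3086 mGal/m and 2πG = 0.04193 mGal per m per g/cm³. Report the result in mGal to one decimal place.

Free-air correction = 0.3086 × 2410.0 = 743.73 mGal
Free-air anomaly = 981621.37 − 982241.56 + (743.73) = 123.54 mGal
Bouguer slab correction = 0.04193 × 2.89 × 2410.0 = 292.04 mGal
Simple Bouguer anomaly = 123.54 − (292.04) = -168.50 mGal

-168.5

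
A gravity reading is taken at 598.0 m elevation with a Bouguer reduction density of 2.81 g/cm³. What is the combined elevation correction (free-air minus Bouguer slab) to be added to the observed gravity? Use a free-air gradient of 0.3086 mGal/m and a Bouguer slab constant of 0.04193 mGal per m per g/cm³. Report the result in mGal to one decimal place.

114.1

Combined gradient = 0.3086 − 0.04193 × 2.81 = 0.1907767 mGal/m
Combined elevation correction = 0.1907767 × 598.0 = 114.1 mGal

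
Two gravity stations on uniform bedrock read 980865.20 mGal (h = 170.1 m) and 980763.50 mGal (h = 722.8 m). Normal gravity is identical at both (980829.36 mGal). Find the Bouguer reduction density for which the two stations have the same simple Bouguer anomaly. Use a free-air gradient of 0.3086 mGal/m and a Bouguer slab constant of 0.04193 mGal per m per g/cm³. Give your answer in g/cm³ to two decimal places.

2.97

Δg_obs = 980763.50 − 980865.20 = -101.70 mGal over Δh = 722.8 − 170.1 = 552.7 m
Equal Bouguer anomalies ⇒ Δg_obs + (0.3086 − 0.04193ρ)·Δh = 0
0.3086 − 0.04193ρ = −Δg_obs/Δh = 0.18401
ρ = (0.3086 − 0.18401) / 0.04193 = 2.97 g/cm³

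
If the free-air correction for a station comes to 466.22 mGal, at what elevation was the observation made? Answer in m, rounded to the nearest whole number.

1511

h = 466.22 / 0.3086 = 1510.76 m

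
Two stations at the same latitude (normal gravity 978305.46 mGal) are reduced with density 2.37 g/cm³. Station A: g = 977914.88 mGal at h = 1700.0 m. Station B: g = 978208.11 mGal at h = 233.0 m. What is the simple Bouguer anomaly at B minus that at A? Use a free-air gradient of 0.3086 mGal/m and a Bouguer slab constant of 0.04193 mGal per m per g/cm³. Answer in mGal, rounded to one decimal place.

-13.7

Δg_SB(A) = 977914.88 − 978305.46 + 0.3086×1700.0 − 0.04193×2.37×1700.0 = -34.90 mGal
Δg_SB(B) = 978208.11 − 978305.46 + 0.3086×233.0 − 0.04193×2.37×233.0 = -48.60 mGal
Difference = -48.60 − (-34.90) = -13.70 mGal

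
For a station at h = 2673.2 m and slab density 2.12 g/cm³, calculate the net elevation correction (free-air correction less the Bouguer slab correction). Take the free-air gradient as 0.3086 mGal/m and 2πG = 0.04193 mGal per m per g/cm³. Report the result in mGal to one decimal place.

Combined gradient = 0.3086 − 0.04193 × 2.12 = 0.2197084 mGal/m
Combined elevation correction = 0.2197084 × 2673.2 = 587.3 mGal

587.3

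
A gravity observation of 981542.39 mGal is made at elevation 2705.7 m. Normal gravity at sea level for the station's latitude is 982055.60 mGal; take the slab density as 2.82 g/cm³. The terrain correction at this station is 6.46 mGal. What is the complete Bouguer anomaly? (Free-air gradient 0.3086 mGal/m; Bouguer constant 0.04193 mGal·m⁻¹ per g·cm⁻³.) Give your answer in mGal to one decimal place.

8.3

Free-air correction = 0.3086 × 2705.7 = 834.98 mGal
Free-air anomaly = 981542.39 − 982055.60 + (834.98) = 321.77 mGal
Bouguer slab correction = 0.04193 × 2.82 × 2705.7 = 319.93 mGal
Simple Bouguer anomaly = 321.77 − (319.93) = 1.84 mGal
Complete Bouguer anomaly = 1.84 + 6.46 = 8.30 mGal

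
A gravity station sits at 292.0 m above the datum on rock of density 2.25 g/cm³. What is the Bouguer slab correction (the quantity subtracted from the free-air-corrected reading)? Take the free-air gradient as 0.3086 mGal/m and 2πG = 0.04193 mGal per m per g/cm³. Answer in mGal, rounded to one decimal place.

Bouguer slab correction = 0.04193 × 2.25 × 292.0 = 27.5 mGal

27.5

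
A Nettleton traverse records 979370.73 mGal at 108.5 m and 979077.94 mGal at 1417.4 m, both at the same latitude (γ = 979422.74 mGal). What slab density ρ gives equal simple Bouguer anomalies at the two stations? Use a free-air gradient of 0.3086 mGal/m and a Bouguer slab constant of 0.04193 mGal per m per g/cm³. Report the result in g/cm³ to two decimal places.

Δg_obs = 979077.94 − 979370.73 = -292.79 mGal over Δh = 1417.4 − 108.5 = 1308.9 m
Equal Bouguer anomalies ⇒ Δg_obs + (0.3086 − 0.04193ρ)·Δh = 0
0.3086 − 0.04193ρ = −Δg_obs/Δh = 0.22369
ρ = (0.3086 − 0.22369) / 0.04193 = 2.03 g/cm³

2.03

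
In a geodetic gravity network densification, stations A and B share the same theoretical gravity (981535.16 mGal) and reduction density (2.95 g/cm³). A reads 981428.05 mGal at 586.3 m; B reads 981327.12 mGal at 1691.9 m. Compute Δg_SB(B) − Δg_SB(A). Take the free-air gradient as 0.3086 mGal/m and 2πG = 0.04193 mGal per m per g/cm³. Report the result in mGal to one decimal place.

103.5

Δg_SB(A) = 981428.05 − 981535.16 + 0.3086×586.3 − 0.04193×2.95×586.3 = 1.30 mGal
Δg_SB(B) = 981327.12 − 981535.16 + 0.3086×1691.9 − 0.04193×2.95×1691.9 = 104.80 mGal
Difference = 104.80 − (1.30) = 103.50 mGal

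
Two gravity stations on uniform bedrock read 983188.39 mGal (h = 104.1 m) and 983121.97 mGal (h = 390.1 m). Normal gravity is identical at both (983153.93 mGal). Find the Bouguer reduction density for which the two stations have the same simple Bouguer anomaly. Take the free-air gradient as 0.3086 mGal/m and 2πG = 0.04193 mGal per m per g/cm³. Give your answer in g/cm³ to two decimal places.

Δg_obs = 983121.97 − 983188.39 = -66.42 mGal over Δh = 390.1 − 104.1 = 286.0 m
Equal Bouguer anomalies ⇒ Δg_obs + (0.3086 − 0.04193ρ)·Δh = 0
0.3086 − 0.04193ρ = −Δg_obs/Δh = 0.23224
ρ = (0.3086 − 0.23224) / 0.04193 = 1.82 g/cm³

1.82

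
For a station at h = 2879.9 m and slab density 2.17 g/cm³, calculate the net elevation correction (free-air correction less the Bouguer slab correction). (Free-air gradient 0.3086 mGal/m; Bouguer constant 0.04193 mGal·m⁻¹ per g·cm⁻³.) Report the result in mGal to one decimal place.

626.7

Combined gradient = 0.3086 − 0.04193 × 2.17 = 0.2176119 mGal/m
Combined elevation correction = 0.2176119 × 2879.9 = 626.7 mGal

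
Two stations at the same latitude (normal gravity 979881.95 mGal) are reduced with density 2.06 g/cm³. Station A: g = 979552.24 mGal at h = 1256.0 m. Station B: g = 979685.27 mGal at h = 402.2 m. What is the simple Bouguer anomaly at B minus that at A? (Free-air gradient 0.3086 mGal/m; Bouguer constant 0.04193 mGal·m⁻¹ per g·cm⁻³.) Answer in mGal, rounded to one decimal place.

Δg_SB(A) = 979552.24 − 979881.95 + 0.3086×1256.0 − 0.04193×2.06×1256.0 = -50.60 mGal
Δg_SB(B) = 979685.27 − 979881.95 + 0.3086×402.2 − 0.04193×2.06×402.2 = -107.30 mGal
Difference = -107.30 − (-50.60) = -56.70 mGal

-56.7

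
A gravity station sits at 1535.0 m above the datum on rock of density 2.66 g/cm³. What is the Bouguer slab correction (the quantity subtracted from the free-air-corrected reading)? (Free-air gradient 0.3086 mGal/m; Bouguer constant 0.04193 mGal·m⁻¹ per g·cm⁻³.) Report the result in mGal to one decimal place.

Bouguer slab correction = 0.04193 × 2.66 × 1535.0 = 171.2 mGal

171.2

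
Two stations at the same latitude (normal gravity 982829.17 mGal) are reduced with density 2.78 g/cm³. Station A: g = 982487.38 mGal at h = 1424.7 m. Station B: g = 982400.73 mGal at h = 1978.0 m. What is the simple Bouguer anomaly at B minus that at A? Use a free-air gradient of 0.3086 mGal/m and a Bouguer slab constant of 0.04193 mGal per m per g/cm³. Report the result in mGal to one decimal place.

19.6

Δg_SB(A) = 982487.38 − 982829.17 + 0.3086×1424.7 − 0.04193×2.78×1424.7 = -68.20 mGal
Δg_SB(B) = 982400.73 − 982829.17 + 0.3086×1978.0 − 0.04193×2.78×1978.0 = -48.60 mGal
Difference = -48.60 − (-68.20) = 19.60 mGal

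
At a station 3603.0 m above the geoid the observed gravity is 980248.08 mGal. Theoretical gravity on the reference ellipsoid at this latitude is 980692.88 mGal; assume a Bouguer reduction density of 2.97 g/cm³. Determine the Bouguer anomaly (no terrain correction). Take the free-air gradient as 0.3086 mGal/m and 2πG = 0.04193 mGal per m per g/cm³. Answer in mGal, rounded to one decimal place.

Free-air correction = 0.3086 × 3603.0 = 1111.89 mGal
Free-air anomaly = 980248.08 − 980692.88 + (1111.89) = 667.09 mGal
Bouguer slab correction = 0.04193 × 2.97 × 3603.0 = 448.69 mGal
Simple Bouguer anomaly = 667.09 − (448.69) = 218.40 mGal

218.4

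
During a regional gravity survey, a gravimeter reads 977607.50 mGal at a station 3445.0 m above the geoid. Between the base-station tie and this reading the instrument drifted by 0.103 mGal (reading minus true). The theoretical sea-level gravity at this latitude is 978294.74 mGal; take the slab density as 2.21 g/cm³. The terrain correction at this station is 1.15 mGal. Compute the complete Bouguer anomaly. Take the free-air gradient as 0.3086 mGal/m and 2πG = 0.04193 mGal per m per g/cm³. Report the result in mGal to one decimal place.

57.7

Drift-corrected reading = 977607.50 − (0.103) = 977607.397 mGal
Free-air correction = 0.3086 × 3445.0 = 1063.13 mGal
Free-air anomaly = 977607.397 − 978294.74 + (1063.13) = 375.787 mGal
Bouguer slab correction = 0.04193 × 2.21 × 3445.0 = 319.23 mGal
Simple Bouguer anomaly = 375.787 − (319.23) = 56.557 mGal
Complete Bouguer anomaly = 56.557 + 1.15 = 57.707 mGal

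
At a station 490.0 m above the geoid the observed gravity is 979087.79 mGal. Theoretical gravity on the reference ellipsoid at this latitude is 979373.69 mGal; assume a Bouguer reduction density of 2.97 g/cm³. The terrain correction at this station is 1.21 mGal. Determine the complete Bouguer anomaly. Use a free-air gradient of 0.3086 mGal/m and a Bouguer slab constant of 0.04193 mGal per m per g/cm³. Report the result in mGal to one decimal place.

Free-air correction = 0.3086 × 490.0 = 151.21 mGal
Free-air anomaly = 979087.79 − 979373.69 + (151.21) = -134.69 mGal
Bouguer slab correction = 0.04193 × 2.97 × 490.0 = 61.02 mGal
Simple Bouguer anomaly = -134.69 − (61.02) = -195.71 mGal
Complete Bouguer anomaly = -195.71 + 1.21 = -194.50 mGal

-194.5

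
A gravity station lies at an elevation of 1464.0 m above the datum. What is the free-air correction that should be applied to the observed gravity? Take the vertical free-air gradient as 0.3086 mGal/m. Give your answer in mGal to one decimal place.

Free-air correction = 0.3086 × 1464.0 = 451.8 mGal

451.8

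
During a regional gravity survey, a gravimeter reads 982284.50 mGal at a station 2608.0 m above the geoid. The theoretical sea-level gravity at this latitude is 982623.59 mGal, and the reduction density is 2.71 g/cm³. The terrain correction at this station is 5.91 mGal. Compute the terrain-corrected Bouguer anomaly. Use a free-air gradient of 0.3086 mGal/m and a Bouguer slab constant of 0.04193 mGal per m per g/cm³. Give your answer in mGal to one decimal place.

175.3

Free-air correction = 0.3086 × 2608.0 = 804.83 mGal
Free-air anomaly = 982284.50 − 982623.59 + (804.83) = 465.74 mGal
Bouguer slab correction = 0.04193 × 2.71 × 2608.0 = 296.35 mGal
Simple Bouguer anomaly = 465.74 − (296.35) = 169.39 mGal
Complete Bouguer anomaly = 169.39 + 5.91 = 175.30 mGal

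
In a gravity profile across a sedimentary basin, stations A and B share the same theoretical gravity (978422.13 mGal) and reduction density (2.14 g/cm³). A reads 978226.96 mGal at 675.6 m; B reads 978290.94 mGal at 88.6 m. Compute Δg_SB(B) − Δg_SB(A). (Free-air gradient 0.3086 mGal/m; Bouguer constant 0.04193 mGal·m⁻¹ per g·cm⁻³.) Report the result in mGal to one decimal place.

Δg_SB(A) = 978226.96 − 978422.13 + 0.3086×675.6 − 0.04193×2.14×675.6 = -47.30 mGal
Δg_SB(B) = 978290.94 − 978422.13 + 0.3086×88.6 − 0.04193×2.14×88.6 = -111.80 mGal
Difference = -111.80 − (-47.30) = -64.50 mGal

-64.5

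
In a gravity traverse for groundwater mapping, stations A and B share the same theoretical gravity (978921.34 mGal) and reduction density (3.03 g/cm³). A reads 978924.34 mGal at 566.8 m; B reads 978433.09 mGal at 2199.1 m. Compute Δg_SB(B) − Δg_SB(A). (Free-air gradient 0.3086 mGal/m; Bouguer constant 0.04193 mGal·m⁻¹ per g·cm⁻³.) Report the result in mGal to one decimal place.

Δg_SB(A) = 978924.34 − 978921.34 + 0.3086×566.8 − 0.04193×3.03×566.8 = 105.90 mGal
Δg_SB(B) = 978433.09 − 978921.34 + 0.3086×2199.1 − 0.04193×3.03×2199.1 = -89.00 mGal
Difference = -89.00 − (105.90) = -194.90 mGal

-194.9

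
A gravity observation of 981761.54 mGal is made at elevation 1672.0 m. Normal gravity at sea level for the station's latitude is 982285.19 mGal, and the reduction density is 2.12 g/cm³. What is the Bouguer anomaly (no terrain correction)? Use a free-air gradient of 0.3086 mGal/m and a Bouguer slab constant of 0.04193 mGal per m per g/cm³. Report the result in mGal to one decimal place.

Free-air correction = 0.3086 × 1672.0 = 515.98 mGal
Free-air anomaly = 981761.54 − 982285.19 + (515.98) = -7.67 mGal
Bouguer slab correction = 0.04193 × 2.12 × 1672.0 = 148.63 mGal
Simple Bouguer anomaly = -7.67 − (148.63) = -156.30 mGal

-156.3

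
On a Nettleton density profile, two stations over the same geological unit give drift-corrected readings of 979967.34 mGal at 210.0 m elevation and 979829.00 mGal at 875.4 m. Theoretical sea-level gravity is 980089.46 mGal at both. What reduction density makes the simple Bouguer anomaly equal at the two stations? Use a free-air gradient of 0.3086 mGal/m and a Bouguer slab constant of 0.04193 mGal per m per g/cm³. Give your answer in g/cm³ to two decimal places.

Δg_obs = 979829.00 − 979967.34 = -138.34 mGal over Δh = 875.4 − 210.0 = 665.4 m
Equal Bouguer anomalies ⇒ Δg_obs + (0.3086 − 0.04193ρ)·Δh = 0
0.3086 − 0.04193ρ = −Δg_obs/Δh = 0.20791
ρ = (0.3086 − 0.20791) / 0.04193 = 2.40 g/cm³

2.40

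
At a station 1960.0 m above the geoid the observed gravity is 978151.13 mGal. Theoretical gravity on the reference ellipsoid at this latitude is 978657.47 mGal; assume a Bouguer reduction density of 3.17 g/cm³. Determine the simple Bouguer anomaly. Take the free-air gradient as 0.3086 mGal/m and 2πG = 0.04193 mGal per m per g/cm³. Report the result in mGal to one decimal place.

Free-air correction = 0.3086 × 1960.0 = 604.86 mGal
Free-air anomaly = 978151.13 − 978657.47 + (604.86) = 98.52 mGal
Bouguer slab correction = 0.04193 × 3.17 × 1960.0 = 260.52 mGal
Simple Bouguer anomaly = 98.52 − (260.52) = -162.00 mGal

-162.0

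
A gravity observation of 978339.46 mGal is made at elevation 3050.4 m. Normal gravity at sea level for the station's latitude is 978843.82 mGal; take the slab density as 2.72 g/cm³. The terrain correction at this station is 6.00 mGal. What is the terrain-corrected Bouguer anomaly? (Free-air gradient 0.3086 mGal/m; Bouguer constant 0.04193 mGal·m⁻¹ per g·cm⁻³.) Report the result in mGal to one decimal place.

Free-air correction = 0.3086 × 3050.4 = 941.35 mGal
Free-air anomaly = 978339.46 − 978843.82 + (941.35) = 436.99 mGal
Bouguer slab correction = 0.04193 × 2.72 × 3050.4 = 347.90 mGal
Simple Bouguer anomaly = 436.99 − (347.90) = 89.09 mGal
Complete Bouguer anomaly = 89.09 + 6.00 = 95.09 mGal

95.1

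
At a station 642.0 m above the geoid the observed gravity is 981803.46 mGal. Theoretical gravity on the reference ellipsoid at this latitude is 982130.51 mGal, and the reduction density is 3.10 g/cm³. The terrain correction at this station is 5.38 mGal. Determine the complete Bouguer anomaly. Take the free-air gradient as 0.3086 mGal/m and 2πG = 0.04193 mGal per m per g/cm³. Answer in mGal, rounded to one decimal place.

-207.0

Free-air correction = 0.3086 × 642.0 = 198.12 mGal
Free-air anomaly = 981803.46 − 982130.51 + (198.12) = -128.93 mGal
Bouguer slab correction = 0.04193 × 3.10 × 642.0 = 83.45 mGal
Simple Bouguer anomaly = -128.93 − (83.45) = -212.38 mGal
Complete Bouguer anomaly = -212.38 + 5.38 = -207.00 mGal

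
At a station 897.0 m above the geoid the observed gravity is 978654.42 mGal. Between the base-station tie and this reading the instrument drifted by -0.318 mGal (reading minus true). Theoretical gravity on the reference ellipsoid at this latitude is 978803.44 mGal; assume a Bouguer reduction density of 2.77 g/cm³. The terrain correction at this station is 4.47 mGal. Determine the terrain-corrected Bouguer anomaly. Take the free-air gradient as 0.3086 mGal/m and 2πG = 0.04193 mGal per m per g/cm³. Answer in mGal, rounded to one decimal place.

Drift-corrected reading = 978654.42 − (-0.318) = 978654.738 mGal
Free-air correction = 0.3086 × 897.0 = 276.81 mGal
Free-air anomaly = 978654.738 − 978803.44 + (276.81) = 128.108 mGal
Bouguer slab correction = 0.04193 × 2.77 × 897.0 = 104.18 mGal
Simple Bouguer anomaly = 128.108 − (104.18) = 23.928 mGal
Complete Bouguer anomaly = 23.928 + 4.47 = 28.398 mGal

28.4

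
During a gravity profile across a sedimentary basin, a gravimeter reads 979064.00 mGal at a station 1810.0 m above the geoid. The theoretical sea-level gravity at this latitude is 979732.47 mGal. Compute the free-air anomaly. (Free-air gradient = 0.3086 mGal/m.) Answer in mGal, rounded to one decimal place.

Free-air correction = 0.3086 × 1810.0 = 558.57 mGal
Free-air anomaly = 979064.00 − 979732.47 + (558.57) = -109.90 mGal

-109.9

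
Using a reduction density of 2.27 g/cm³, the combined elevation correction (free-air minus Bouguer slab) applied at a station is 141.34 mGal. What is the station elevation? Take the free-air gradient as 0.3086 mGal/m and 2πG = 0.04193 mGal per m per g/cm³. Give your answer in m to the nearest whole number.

662

Combined gradient = 0.3086 − 0.04193 × 2.27 = 0.2134189 mGal/m
h = 141.34 / 0.2134189 = 662.27 m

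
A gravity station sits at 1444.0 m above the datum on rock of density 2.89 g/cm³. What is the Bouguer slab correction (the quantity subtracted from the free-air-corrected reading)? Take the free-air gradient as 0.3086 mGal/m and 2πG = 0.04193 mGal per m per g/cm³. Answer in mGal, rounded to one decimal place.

Bouguer slab correction = 0.04193 × 2.89 × 1444.0 = 175.0 mGal

175.0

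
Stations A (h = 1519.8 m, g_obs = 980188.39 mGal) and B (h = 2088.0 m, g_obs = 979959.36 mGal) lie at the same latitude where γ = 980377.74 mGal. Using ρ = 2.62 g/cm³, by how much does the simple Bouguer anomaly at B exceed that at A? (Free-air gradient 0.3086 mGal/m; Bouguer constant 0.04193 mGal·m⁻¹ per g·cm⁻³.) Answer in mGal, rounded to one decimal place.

Δg_SB(A) = 980188.39 − 980377.74 + 0.3086×1519.8 − 0.04193×2.62×1519.8 = 112.70 mGal
Δg_SB(B) = 979959.36 − 980377.74 + 0.3086×2088.0 − 0.04193×2.62×2088.0 = -3.40 mGal
Difference = -3.40 − (112.70) = -116.10 mGal

-116.1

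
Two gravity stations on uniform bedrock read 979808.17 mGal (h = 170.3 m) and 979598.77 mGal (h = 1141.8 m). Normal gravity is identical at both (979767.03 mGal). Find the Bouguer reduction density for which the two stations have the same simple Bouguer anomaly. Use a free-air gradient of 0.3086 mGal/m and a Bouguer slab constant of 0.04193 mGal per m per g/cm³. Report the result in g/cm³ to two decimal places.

2.22

Δg_obs = 979598.77 − 979808.17 = -209.40 mGal over Δh = 1141.8 − 170.3 = 971.5 m
Equal Bouguer anomalies ⇒ Δg_obs + (0.3086 − 0.04193ρ)·Δh = 0
0.3086 − 0.04193ρ = −Δg_obs/Δh = 0.21554
ρ = (0.3086 − 0.21554) / 0.04193 = 2.22 g/cm³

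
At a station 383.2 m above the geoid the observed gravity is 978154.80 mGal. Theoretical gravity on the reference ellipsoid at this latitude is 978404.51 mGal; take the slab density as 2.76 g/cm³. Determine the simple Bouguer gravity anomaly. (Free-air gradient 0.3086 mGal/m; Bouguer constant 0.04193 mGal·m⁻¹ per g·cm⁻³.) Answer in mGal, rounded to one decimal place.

Free-air correction = 0.3086 × 383.2 = 118.26 mGal
Free-air anomaly = 978154.80 − 978404.51 + (118.26) = -131.45 mGal
Bouguer slab correction = 0.04193 × 2.76 × 383.2 = 44.35 mGal
Simple Bouguer anomaly = -131.45 − (44.35) = -175.80 mGal

-175.8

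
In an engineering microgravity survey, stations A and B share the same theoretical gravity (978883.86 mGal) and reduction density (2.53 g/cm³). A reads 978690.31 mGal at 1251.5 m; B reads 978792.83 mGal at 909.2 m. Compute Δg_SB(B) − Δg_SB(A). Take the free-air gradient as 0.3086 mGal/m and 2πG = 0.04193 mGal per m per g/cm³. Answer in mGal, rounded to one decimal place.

Δg_SB(A) = 978690.31 − 978883.86 + 0.3086×1251.5 − 0.04193×2.53×1251.5 = 59.90 mGal
Δg_SB(B) = 978792.83 − 978883.86 + 0.3086×909.2 − 0.04193×2.53×909.2 = 93.10 mGal
Difference = 93.10 − (59.90) = 33.20 mGal

33.2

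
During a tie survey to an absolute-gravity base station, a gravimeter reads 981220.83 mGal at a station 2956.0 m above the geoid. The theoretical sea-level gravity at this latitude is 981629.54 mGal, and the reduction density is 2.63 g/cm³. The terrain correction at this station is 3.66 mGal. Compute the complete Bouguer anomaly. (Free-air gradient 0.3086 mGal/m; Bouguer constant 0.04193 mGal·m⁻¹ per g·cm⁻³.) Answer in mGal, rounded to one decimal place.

Free-air correction = 0.3086 × 2956.0 = 912.22 mGal
Free-air anomaly = 981220.83 − 981629.54 + (912.22) = 503.51 mGal
Bouguer slab correction = 0.04193 × 2.63 × 2956.0 = 325.98 mGal
Simple Bouguer anomaly = 503.51 − (325.98) = 177.53 mGal
Complete Bouguer anomaly = 177.53 + 3.66 = 181.19 mGal

181.2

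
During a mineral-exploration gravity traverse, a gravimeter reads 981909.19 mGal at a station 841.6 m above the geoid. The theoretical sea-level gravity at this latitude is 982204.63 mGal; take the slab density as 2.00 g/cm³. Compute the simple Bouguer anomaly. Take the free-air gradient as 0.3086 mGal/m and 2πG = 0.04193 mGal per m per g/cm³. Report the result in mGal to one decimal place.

-106.3

Free-air correction = 0.3086 × 841.6 = 259.72 mGal
Free-air anomaly = 981909.19 − 982204.63 + (259.72) = -35.72 mGal
Bouguer slab correction = 0.04193 × 2.00 × 841.6 = 70.58 mGal
Simple Bouguer anomaly = -35.72 − (70.58) = -106.30 mGal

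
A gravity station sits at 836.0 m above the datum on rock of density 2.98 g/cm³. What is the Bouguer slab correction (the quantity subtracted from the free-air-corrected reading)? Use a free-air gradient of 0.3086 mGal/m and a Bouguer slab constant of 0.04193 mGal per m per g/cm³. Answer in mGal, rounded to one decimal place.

104.5

Bouguer slab correction = 0.04193 × 2.98 × 836.0 = 104.5 mGal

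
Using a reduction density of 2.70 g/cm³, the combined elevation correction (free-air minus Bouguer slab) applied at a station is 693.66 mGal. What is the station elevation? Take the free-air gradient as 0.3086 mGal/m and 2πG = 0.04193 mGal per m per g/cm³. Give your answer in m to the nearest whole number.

Combined gradient = 0.3086 − 0.04193 × 2.70 = 0.1953890 mGal/m
h = 693.66 / 0.1953890 = 3550.15 m

3550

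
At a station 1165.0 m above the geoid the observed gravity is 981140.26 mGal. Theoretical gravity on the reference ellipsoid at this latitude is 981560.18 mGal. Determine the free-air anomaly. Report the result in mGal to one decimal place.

Free-air correction = 0.3086 × 1165.0 = 359.52 mGal
Free-air anomaly = 981140.26 − 981560.18 + (359.52) = -60.40 mGal

-60.4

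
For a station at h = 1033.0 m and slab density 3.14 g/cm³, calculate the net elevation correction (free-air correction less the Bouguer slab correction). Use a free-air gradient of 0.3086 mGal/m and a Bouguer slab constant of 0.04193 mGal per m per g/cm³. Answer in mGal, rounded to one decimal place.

182.8

Combined gradient = 0.3086 − 0.04193 × 3.14 = 0.1769398 mGal/m
Combined elevation correction = 0.1769398 × 1033.0 = 182.8 mGal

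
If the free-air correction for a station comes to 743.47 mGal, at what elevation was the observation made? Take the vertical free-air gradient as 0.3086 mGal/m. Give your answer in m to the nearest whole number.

2409

h = 743.47 / 0.3086 = 2409.17 m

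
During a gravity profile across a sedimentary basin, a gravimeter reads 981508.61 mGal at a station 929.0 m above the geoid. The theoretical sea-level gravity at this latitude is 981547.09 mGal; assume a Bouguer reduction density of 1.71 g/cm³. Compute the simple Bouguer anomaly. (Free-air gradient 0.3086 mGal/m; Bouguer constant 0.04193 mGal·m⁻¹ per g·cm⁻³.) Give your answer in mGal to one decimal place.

181.6

Free-air correction = 0.3086 × 929.0 = 286.69 mGal
Free-air anomaly = 981508.61 − 981547.09 + (286.69) = 248.21 mGal
Bouguer slab correction = 0.04193 × 1.71 × 929.0 = 66.61 mGal
Simple Bouguer anomaly = 248.21 − (66.61) = 181.60 mGal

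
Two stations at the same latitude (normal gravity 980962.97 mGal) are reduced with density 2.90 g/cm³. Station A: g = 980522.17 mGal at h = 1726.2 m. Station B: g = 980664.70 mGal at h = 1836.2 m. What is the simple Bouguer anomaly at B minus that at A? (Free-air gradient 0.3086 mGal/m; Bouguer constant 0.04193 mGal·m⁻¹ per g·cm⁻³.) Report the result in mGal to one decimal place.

163.1

Δg_SB(A) = 980522.17 − 980962.97 + 0.3086×1726.2 − 0.04193×2.90×1726.2 = -118.00 mGal
Δg_SB(B) = 980664.70 − 980962.97 + 0.3086×1836.2 − 0.04193×2.90×1836.2 = 45.10 mGal
Difference = 45.10 − (-118.00) = 163.10 mGal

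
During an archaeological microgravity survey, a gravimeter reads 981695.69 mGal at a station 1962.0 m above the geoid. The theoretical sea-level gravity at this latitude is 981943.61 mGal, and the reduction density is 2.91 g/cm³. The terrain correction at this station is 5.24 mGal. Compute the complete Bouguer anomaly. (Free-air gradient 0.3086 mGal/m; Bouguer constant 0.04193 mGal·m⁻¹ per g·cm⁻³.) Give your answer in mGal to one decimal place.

123.4

Free-air correction = 0.3086 × 1962.0 = 605.47 mGal
Free-air anomaly = 981695.69 − 981943.61 + (605.47) = 357.55 mGal
Bouguer slab correction = 0.04193 × 2.91 × 1962.0 = 239.40 mGal
Simple Bouguer anomaly = 357.55 − (239.40) = 118.15 mGal
Complete Bouguer anomaly = 118.15 + 5.24 = 123.39 mGal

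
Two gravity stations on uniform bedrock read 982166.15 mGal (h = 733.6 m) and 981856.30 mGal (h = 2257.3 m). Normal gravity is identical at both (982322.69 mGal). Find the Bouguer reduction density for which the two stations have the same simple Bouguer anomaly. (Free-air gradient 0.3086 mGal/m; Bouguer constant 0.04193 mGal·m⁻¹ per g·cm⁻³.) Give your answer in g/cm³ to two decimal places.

2.51

Δg_obs = 981856.30 − 982166.15 = -309.85 mGal over Δh = 2257.3 − 733.6 = 1523.7 m
Equal Bouguer anomalies ⇒ Δg_obs + (0.3086 − 0.04193ρ)·Δh = 0
0.3086 − 0.04193ρ = −Δg_obs/Δh = 0.20335
ρ = (0.3086 − 0.20335) / 0.04193 = 2.51 g/cm³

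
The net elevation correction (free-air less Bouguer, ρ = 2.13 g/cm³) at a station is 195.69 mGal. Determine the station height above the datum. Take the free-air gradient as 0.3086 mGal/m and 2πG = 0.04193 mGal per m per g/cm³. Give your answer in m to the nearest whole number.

892

Combined gradient = 0.3086 − 0.04193 × 2.13 = 0.2192891 mGal/m
h = 195.69 / 0.2192891 = 892.38 m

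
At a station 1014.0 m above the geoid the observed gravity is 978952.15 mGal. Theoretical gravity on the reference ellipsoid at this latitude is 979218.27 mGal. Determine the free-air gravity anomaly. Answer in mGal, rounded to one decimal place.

46.8

Free-air correction = 0.3086 × 1014.0 = 312.92 mGal
Free-air anomaly = 978952.15 − 979218.27 + (312.92) = 46.80 mGal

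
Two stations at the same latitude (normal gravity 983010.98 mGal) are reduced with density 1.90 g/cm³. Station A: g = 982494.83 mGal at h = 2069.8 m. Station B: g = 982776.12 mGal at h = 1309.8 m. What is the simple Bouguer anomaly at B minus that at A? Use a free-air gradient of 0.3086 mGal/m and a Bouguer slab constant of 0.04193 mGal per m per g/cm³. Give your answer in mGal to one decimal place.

107.3

Δg_SB(A) = 982494.83 − 983010.98 + 0.3086×2069.8 − 0.04193×1.90×2069.8 = -42.30 mGal
Δg_SB(B) = 982776.12 − 983010.98 + 0.3086×1309.8 − 0.04193×1.90×1309.8 = 65.00 mGal
Difference = 65.00 − (-42.30) = 107.30 mGal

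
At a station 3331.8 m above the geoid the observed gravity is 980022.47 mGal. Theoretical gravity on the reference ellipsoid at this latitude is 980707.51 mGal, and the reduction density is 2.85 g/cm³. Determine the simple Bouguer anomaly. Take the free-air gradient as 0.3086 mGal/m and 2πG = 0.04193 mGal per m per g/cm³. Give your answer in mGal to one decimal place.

-55.0

Free-air correction = 0.3086 × 3331.8 = 1028.19 mGal
Free-air anomaly = 980022.47 − 980707.51 + (1028.19) = 343.15 mGal
Bouguer slab correction = 0.04193 × 2.85 × 3331.8 = 398.15 mGal
Simple Bouguer anomaly = 343.15 − (398.15) = -55.00 mGal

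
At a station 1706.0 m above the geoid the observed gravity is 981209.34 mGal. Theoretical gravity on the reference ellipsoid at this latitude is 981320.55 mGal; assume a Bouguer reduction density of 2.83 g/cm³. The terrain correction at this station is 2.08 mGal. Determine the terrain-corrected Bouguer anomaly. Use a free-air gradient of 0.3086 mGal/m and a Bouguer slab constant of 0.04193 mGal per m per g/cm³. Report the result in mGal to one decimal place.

214.9

Free-air correction = 0.3086 × 1706.0 = 526.47 mGal
Free-air anomaly = 981209.34 − 981320.55 + (526.47) = 415.26 mGal
Bouguer slab correction = 0.04193 × 2.83 × 1706.0 = 202.44 mGal
Simple Bouguer anomaly = 415.26 − (202.44) = 212.82 mGal
Complete Bouguer anomaly = 212.82 + 2.08 = 214.90 mGal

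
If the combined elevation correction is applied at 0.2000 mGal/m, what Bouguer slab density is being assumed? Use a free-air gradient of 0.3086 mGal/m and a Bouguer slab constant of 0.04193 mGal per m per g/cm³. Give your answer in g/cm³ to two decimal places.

2.59

0.2000 = 0.3086 − 0.04193 × ρ
ρ = (0.3086 − 0.2000) / 0.04193 = 2.59 g/cm³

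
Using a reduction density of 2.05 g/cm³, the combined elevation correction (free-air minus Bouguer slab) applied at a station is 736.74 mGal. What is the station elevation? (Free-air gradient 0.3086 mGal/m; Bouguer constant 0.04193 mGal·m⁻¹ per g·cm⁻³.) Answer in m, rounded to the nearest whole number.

Combined gradient = 0.3086 − 0.04193 × 2.05 = 0.2226435 mGal/m
h = 736.74 / 0.2226435 = 3309.06 m

3309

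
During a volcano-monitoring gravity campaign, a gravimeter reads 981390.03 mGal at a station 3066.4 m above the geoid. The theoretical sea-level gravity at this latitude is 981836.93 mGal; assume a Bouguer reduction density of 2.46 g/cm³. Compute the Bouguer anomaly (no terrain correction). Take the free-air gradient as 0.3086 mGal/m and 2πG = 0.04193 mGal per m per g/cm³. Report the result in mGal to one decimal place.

183.1

Free-air correction = 0.3086 × 3066.4 = 946.29 mGal
Free-air anomaly = 981390.03 − 981836.93 + (946.29) = 499.39 mGal
Bouguer slab correction = 0.04193 × 2.46 × 3066.4 = 316.29 mGal
Simple Bouguer anomaly = 499.39 − (316.29) = 183.10 mGal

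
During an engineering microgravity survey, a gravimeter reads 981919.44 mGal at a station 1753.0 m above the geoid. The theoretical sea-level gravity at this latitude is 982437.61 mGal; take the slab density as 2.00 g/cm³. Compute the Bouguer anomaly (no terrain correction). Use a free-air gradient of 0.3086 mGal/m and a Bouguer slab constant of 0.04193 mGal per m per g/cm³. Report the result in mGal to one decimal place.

Free-air correction = 0.3086 × 1753.0 = 540.98 mGal
Free-air anomaly = 981919.44 − 982437.61 + (540.98) = 22.81 mGal
Bouguer slab correction = 0.04193 × 2.00 × 1753.0 = 147.01 mGal
Simple Bouguer anomaly = 22.81 − (147.01) = -124.20 mGal

-124.2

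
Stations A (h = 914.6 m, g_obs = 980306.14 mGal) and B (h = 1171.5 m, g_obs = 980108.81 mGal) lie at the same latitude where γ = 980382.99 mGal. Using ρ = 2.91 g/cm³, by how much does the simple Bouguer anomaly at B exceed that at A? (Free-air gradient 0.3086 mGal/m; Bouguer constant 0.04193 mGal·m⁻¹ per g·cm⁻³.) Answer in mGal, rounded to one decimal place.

-149.4

Δg_SB(A) = 980306.14 − 980382.99 + 0.3086×914.6 − 0.04193×2.91×914.6 = 93.80 mGal
Δg_SB(B) = 980108.81 − 980382.99 + 0.3086×1171.5 − 0.04193×2.91×1171.5 = -55.60 mGal
Difference = -55.60 − (93.80) = -149.40 mGal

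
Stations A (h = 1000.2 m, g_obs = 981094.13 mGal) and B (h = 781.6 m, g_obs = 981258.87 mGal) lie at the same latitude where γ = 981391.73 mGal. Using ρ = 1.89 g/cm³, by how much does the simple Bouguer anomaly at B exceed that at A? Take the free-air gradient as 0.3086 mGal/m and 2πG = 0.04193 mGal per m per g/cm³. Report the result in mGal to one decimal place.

Δg_SB(A) = 981094.13 − 981391.73 + 0.3086×1000.2 − 0.04193×1.89×1000.2 = -68.20 mGal
Δg_SB(B) = 981258.87 − 981391.73 + 0.3086×781.6 − 0.04193×1.89×781.6 = 46.40 mGal
Difference = 46.40 − (-68.20) = 114.60 mGal

114.6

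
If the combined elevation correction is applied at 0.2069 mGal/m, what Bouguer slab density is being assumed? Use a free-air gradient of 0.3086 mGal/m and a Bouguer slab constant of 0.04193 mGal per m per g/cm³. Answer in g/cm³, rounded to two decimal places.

2.43

0.2069 = 0.3086 − 0.04193 × ρ
ρ = (0.3086 − 0.2069) / 0.04193 = 2.43 g/cm³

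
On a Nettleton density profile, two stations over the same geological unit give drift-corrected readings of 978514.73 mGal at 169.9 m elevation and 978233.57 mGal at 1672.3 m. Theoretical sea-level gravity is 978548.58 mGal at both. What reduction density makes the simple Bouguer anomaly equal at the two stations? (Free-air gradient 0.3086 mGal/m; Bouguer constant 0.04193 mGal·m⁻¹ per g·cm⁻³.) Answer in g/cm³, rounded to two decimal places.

2.90

Δg_obs = 978233.57 − 978514.73 = -281.16 mGal over Δh = 1672.3 − 169.9 = 1502.4 m
Equal Bouguer anomalies ⇒ Δg_obs + (0.3086 − 0.04193ρ)·Δh = 0
0.3086 − 0.04193ρ = −Δg_obs/Δh = 0.18714
ρ = (0.3086 − 0.18714) / 0.04193 = 2.90 g/cm³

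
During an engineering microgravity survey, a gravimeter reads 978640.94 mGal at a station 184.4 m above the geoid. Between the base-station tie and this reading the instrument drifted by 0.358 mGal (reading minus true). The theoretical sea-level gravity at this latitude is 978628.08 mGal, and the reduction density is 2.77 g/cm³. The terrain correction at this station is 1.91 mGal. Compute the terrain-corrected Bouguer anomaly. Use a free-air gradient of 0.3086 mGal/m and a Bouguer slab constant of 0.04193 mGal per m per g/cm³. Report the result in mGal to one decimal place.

49.9

Drift-corrected reading = 978640.94 − (0.358) = 978640.582 mGal
Free-air correction = 0.3086 × 184.4 = 56.91 mGal
Free-air anomaly = 978640.582 − 978628.08 + (56.91) = 69.412 mGal
Bouguer slab correction = 0.04193 × 2.77 × 184.4 = 21.42 mGal
Simple Bouguer anomaly = 69.412 − (21.42) = 47.992 mGal
Complete Bouguer anomaly = 47.992 + 1.91 = 49.902 mGal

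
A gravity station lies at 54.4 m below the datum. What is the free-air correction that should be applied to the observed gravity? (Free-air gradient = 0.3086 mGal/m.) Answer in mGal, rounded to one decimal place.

-16.8

Free-air correction = 0.3086 × -54.4 = -16.8 mGal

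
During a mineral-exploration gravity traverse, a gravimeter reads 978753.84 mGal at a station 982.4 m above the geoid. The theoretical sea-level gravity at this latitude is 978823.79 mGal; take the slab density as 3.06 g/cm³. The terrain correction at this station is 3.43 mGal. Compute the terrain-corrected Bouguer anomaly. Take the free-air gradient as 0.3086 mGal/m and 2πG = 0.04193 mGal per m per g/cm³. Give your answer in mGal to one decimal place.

110.6

Free-air correction = 0.3086 × 982.4 = 303.17 mGal
Free-air anomaly = 978753.84 − 978823.79 + (303.17) = 233.22 mGal
Bouguer slab correction = 0.04193 × 3.06 × 982.4 = 126.05 mGal
Simple Bouguer anomaly = 233.22 − (126.05) = 107.17 mGal
Complete Bouguer anomaly = 107.17 + 3.43 = 110.60 mGal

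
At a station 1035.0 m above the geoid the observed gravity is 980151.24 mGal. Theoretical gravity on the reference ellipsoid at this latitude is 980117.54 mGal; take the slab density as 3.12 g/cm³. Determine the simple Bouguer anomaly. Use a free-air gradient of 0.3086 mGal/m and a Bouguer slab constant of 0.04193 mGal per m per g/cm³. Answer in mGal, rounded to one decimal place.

217.7

Free-air correction = 0.3086 × 1035.0 = 319.40 mGal
Free-air anomaly = 980151.24 − 980117.54 + (319.40) = 353.10 mGal
Bouguer slab correction = 0.04193 × 3.12 × 1035.0 = 135.40 mGal
Simple Bouguer anomaly = 353.10 − (135.40) = 217.70 mGal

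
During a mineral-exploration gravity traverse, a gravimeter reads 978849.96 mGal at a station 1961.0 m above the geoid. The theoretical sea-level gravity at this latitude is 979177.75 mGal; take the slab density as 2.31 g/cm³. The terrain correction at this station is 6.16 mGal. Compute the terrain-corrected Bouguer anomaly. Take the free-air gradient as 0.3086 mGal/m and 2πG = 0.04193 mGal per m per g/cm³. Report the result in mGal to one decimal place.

Free-air correction = 0.3086 × 1961.0 = 605.16 mGal
Free-air anomaly = 978849.96 − 979177.75 + (605.16) = 277.37 mGal
Bouguer slab correction = 0.04193 × 2.31 × 1961.0 = 189.94 mGal
Simple Bouguer anomaly = 277.37 − (189.94) = 87.43 mGal
Complete Bouguer anomaly = 87.43 + 6.16 = 93.59 mGal

93.6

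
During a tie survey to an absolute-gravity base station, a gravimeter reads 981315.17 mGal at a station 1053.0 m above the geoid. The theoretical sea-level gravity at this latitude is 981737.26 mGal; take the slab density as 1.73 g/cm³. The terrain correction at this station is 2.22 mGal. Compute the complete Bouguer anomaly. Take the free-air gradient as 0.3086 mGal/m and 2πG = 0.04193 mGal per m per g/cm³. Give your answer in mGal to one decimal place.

Free-air correction = 0.3086 × 1053.0 = 324.96 mGal
Free-air anomaly = 981315.17 − 981737.26 + (324.96) = -97.13 mGal
Bouguer slab correction = 0.04193 × 1.73 × 1053.0 = 76.38 mGal
Simple Bouguer anomaly = -97.13 − (76.38) = -173.51 mGal
Complete Bouguer anomaly = -173.51 + 2.22 = -171.29 mGal

-171.3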